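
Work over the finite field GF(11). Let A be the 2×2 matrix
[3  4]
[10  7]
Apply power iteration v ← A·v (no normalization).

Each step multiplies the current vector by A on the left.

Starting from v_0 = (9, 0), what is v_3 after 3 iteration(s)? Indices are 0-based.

v_0 = (9, 0).
v_1 = A·v_0 = (5, 2).
v_2 = A·v_1 = (1, 9).
v_3 = A·v_2 = (6, 7).

v_3 = (6, 7)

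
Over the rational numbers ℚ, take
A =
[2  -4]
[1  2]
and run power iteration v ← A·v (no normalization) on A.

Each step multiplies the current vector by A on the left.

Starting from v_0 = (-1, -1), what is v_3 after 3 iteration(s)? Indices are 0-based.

v_0 = (-1, -1).
v_1 = A·v_0 = (2, -3).
v_2 = A·v_1 = (16, -4).
v_3 = A·v_2 = (48, 8).

v_3 = (48, 8)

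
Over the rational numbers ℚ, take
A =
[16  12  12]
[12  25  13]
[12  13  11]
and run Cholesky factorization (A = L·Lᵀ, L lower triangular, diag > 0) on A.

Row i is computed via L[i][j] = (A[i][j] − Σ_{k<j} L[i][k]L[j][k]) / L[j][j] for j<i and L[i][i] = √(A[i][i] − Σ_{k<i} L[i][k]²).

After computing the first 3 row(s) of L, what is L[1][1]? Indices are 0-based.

L[1][1] = 4

Step 1: L[0][0] = √(16) = 4.
  L[1][0] = (12) / L[0][0] = 3.
Step 2: L[1][1] = √(16) = 4.
  L[2][0] = (12) / L[0][0] = 3.
  L[2][1] = (4) / L[1][1] = 1.
Step 3: L[2][2] = √(1) = 1.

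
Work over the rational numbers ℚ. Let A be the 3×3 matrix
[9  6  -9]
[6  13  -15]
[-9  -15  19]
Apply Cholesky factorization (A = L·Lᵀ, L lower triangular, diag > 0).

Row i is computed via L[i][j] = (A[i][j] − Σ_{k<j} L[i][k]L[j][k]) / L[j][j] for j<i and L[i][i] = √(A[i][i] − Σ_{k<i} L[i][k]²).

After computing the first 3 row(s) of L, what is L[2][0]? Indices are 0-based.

L[2][0] = -3

Step 1: L[0][0] = √(9) = 3.
  L[1][0] = (6) / L[0][0] = 2.
Step 2: L[1][1] = √(9) = 3.
  L[2][0] = (-9) / L[0][0] = -3.
  L[2][1] = (-9) / L[1][1] = -3.
Step 3: L[2][2] = √(1) = 1.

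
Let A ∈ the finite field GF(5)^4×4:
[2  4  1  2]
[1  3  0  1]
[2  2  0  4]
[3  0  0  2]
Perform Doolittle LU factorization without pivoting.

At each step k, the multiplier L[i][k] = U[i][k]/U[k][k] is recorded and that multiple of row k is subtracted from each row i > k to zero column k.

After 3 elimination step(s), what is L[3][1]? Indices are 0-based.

L[3][1] = 4

[col 0] pivot 2
  R1 -= 3*R0 → (0, 1, 2, 0)  (L[1][0] := 3)
  R2 -= 1*R0 → (0, 3, 4, 2)  (L[2][0] := 1)
  R3 -= 4*R0 → (0, 4, 1, 4)  (L[3][0] := 4)
[col 1] pivot 1
  R2 -= 3*R1 → (0, 0, 3, 2)  (L[2][1] := 3)
  R3 -= 4*R1 → (0, 0, 3, 4)  (L[3][1] := 4)
[col 2] pivot 3
  R3 -= 1*R2 → (0, 0, 0, 2)  (L[3][2] := 1)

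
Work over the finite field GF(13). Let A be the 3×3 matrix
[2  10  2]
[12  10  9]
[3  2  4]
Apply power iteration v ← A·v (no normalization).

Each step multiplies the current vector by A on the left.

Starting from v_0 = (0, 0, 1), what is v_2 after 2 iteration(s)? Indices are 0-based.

v_0 = (0, 0, 1).
v_1 = A·v_0 = (2, 9, 4).
v_2 = A·v_1 = (11, 7, 1).

v_2 = (11, 7, 1)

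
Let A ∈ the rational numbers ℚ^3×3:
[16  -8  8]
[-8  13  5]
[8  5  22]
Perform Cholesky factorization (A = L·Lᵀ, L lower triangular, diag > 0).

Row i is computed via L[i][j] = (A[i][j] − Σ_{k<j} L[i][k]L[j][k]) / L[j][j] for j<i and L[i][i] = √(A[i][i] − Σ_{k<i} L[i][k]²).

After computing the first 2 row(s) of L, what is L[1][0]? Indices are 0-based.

L[1][0] = -2

Step 1: L[0][0] = √(16) = 4.
  L[1][0] = (-8) / L[0][0] = -2.
Step 2: L[1][1] = √(9) = 3.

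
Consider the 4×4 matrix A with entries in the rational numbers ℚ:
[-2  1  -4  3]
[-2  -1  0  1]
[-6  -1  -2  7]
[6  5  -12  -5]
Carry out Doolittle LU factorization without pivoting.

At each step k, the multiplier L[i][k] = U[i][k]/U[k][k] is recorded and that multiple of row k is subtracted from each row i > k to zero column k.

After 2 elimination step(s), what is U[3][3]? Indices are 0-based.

U[3][3] = -4

[col 0] pivot -2
  R1 -= 1*R0 → (0, -2, 4, -2)  (L[1][0] := 1)
  R2 -= 3*R0 → (0, -4, 10, -2)  (L[2][0] := 3)
  R3 -= -3*R0 → (0, 8, -24, 4)  (L[3][0] := -3)
[col 1] pivot -2
  R2 -= 2*R1 → (0, 0, 2, 2)  (L[2][1] := 2)
  R3 -= -4*R1 → (0, 0, -8, -4)  (L[3][1] := -4)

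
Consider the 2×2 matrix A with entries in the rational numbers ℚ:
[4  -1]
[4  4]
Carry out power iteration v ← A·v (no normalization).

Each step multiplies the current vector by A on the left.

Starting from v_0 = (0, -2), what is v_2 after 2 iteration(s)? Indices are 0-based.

v_2 = (16, -24)

v_0 = (0, -2).
v_1 = A·v_0 = (2, -8).
v_2 = A·v_1 = (16, -24).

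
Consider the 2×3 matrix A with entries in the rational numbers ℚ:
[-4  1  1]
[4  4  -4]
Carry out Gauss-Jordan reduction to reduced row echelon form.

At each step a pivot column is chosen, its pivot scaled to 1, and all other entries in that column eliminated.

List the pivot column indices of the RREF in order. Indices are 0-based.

pivot columns: 0, 1

step 1: normalize row 0 (÷-4) = (1, -1/4, -1/4)
  row 1: subtract 4×row0 = (0, 5, -3)
step 2: normalize row 1 (÷5) = (0, 1, -3/5)
  row 0: subtract -1/4×row1 = (1, 0, -2/5)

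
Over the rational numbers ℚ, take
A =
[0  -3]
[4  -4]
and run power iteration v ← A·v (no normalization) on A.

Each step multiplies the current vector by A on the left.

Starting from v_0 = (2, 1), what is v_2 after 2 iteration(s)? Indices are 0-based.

v_0 = (2, 1).
v_1 = A·v_0 = (-3, 4).
v_2 = A·v_1 = (-12, -28).

v_2 = (-12, -28)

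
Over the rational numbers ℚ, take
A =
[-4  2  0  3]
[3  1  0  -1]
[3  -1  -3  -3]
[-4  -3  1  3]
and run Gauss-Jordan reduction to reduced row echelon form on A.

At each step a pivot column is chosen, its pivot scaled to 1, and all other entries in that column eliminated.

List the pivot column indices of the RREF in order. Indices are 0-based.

pivot columns: 0, 1, 2, 3

[1] R0 /= -4  ⇒  (1, -1/2, 0, -3/4)
     R1 -= 3·R0  ⇒  (0, 5/2, 0, 5/4)
     R2 -= 3·R0  ⇒  (0, 1/2, -3, -3/4)
     R3 -= -4·R0  ⇒  (0, -5, 1, 0)
[2] R1 /= 5/2  ⇒  (0, 1, 0, 1/2)
     R0 -= -1/2·R1  ⇒  (1, 0, 0, -1/2)
     R2 -= 1/2·R1  ⇒  (0, 0, -3, -1)
     R3 -= -5·R1  ⇒  (0, 0, 1, 5/2)
[3] R2 /= -3  ⇒  (0, 0, 1, 1/3)
     R3 -= 1·R2  ⇒  (0, 0, 0, 13/6)
[4] R3 /= 13/6  ⇒  (0, 0, 0, 1)
     R0 -= -1/2·R3  ⇒  (1, 0, 0, 0)
     R1 -= 1/2·R3  ⇒  (0, 1, 0, 0)
     R2 -= 1/3·R3  ⇒  (0, 0, 1, 0)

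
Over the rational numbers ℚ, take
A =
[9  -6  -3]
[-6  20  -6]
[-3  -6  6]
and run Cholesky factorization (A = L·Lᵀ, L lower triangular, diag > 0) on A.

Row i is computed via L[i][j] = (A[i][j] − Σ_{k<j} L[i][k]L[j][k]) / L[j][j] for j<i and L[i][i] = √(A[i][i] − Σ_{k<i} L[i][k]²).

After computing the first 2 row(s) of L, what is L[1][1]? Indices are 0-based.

Step 1: L[0][0] = √(9) = 3.
  L[1][0] = (-6) / L[0][0] = -2.
Step 2: L[1][1] = √(16) = 4.

L[1][1] = 4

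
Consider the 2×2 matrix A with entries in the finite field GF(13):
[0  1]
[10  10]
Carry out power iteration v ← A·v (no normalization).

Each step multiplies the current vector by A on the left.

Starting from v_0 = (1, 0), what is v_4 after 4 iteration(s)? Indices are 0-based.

v_4 = (8, 1)

v_0 = (1, 0).
v_1 = A·v_0 = (0, 10).
v_2 = A·v_1 = (10, 9).
v_3 = A·v_2 = (9, 8).
v_4 = A·v_3 = (8, 1).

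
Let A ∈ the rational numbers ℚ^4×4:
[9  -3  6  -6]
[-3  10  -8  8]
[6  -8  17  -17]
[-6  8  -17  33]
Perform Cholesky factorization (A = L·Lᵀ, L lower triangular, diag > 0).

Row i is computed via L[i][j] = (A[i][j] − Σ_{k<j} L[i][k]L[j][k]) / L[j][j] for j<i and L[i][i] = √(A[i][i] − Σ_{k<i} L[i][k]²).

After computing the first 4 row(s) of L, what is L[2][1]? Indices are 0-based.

Step 1: L[0][0] = √(9) = 3.
  L[1][0] = (-3) / L[0][0] = -1.
Step 2: L[1][1] = √(9) = 3.
  L[2][0] = (6) / L[0][0] = 2.
  L[2][1] = (-6) / L[1][1] = -2.
Step 3: L[2][2] = √(9) = 3.
  L[3][0] = (-6) / L[0][0] = -2.
  L[3][1] = (6) / L[1][1] = 2.
  L[3][2] = (-9) / L[2][2] = -3.
Step 4: L[3][3] = √(16) = 4.

L[2][1] = -2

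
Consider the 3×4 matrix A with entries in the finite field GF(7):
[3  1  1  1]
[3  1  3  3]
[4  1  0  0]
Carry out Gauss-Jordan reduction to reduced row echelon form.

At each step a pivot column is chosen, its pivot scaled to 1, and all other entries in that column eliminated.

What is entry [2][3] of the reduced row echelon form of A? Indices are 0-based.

M[2][3] = 1

step 1: normalize row 0 (÷3) = (1, 5, 5, 5)
  row 1: subtract 3×row0 = (0, 0, 2, 2)
  row 2: subtract 4×row0 = (0, 2, 1, 1)
step 2: exchange rows 1,2
step 2: normalize row 1 (÷2) = (0, 1, 4, 4)
  row 0: subtract 5×row1 = (1, 0, 6, 6)
step 3: normalize row 2 (÷2) = (0, 0, 1, 1)
  row 0: subtract 6×row2 = (1, 0, 0, 0)
  row 1: subtract 4×row2 = (0, 1, 0, 0)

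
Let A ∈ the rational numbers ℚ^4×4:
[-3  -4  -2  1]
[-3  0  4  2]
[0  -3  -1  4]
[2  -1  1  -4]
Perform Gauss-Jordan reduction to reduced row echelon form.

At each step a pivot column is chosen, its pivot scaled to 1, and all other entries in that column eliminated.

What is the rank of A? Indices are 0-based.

rank = 4

step 1: normalize row 0 (÷-3) = (1, 4/3, 2/3, -1/3)
  row 1: subtract -3×row0 = (0, 4, 6, 1)
  row 3: subtract 2×row0 = (0, -11/3, -1/3, -10/3)
step 2: normalize row 1 (÷4) = (0, 1, 3/2, 1/4)
  row 0: subtract 4/3×row1 = (1, 0, -4/3, -2/3)
  row 2: subtract -3×row1 = (0, 0, 7/2, 19/4)
  row 3: subtract -11/3×row1 = (0, 0, 31/6, -29/12)
step 3: normalize row 2 (÷7/2) = (0, 0, 1, 19/14)
  row 0: subtract -4/3×row2 = (1, 0, 0, 8/7)
  row 1: subtract 3/2×row2 = (0, 1, 0, -25/14)
  row 3: subtract 31/6×row2 = (0, 0, 0, -66/7)
step 4: normalize row 3 (÷-66/7) = (0, 0, 0, 1)
  row 0: subtract 8/7×row3 = (1, 0, 0, 0)
  row 1: subtract -25/14×row3 = (0, 1, 0, 0)
  row 2: subtract 19/14×row3 = (0, 0, 1, 0)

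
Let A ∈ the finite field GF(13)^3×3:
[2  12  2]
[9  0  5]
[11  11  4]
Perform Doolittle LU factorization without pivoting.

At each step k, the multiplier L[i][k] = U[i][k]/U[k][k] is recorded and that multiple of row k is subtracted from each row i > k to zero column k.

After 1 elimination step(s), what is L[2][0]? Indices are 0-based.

L[2][0] = 12

Step 1: pivot at (0,0) is 2.
  row1 ← row1 − (11)·row0  ⇒  L[1][0]=11, U row1=(0, 11, 9)
  row2 ← row2 − (12)·row0  ⇒  L[2][0]=12, U row2=(0, 10, 6)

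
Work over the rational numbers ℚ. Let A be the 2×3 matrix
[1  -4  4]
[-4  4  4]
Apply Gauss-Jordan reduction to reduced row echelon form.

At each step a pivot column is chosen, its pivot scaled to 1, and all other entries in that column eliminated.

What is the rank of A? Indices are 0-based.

pivot(0,0)=1: scale R0 → (1, -4, 4)
  clear (1,0): R1 −= (-4)R0 → (0, -12, 20)
pivot(1,1)=-12: scale R1 → (0, 1, -5/3)
  clear (0,1): R0 −= (-4)R1 → (1, 0, -8/3)

rank = 2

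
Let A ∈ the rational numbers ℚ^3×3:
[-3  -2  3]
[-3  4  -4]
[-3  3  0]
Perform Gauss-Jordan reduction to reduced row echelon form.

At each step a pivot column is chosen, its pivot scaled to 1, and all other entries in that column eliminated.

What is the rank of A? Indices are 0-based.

rank = 3

[1] R0 /= -3  ⇒  (1, 2/3, -1)
     R1 -= -3·R0  ⇒  (0, 6, -7)
     R2 -= -3·R0  ⇒  (0, 5, -3)
[2] R1 /= 6  ⇒  (0, 1, -7/6)
     R0 -= 2/3·R1  ⇒  (1, 0, -2/9)
     R2 -= 5·R1  ⇒  (0, 0, 17/6)
[3] R2 /= 17/6  ⇒  (0, 0, 1)
     R0 -= -2/9·R2  ⇒  (1, 0, 0)
     R1 -= -7/6·R2  ⇒  (0, 1, 0)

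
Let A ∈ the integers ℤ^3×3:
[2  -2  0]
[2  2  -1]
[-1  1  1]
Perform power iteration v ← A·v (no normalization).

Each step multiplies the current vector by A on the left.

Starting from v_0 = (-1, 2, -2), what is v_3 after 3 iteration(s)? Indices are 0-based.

v_0 = (-1, 2, -2).
v_1 = A·v_0 = (-6, 4, 1).
v_2 = A·v_1 = (-20, -5, 11).
v_3 = A·v_2 = (-30, -61, 26).

v_3 = (-30, -61, 26)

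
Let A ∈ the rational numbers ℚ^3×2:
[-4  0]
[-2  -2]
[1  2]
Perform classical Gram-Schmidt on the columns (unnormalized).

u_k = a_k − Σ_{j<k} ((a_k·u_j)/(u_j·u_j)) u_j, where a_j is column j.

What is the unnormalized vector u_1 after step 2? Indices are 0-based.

u_1 = (8/7, -10/7, 12/7)

Step 1: u_0 = a_0 = (-4, -2, 1).
Step 2: u_1 = a_1 − (2/7)·u_0 = (8/7, -10/7, 12/7).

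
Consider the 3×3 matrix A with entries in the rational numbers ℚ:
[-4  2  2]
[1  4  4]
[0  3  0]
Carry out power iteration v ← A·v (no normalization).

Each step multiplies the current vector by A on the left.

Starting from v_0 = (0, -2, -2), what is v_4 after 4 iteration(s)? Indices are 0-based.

v_4 = (-792, -3744, -1764)

v_0 = (0, -2, -2).
v_1 = A·v_0 = (-8, -16, -6).
v_2 = A·v_1 = (-12, -96, -48).
v_3 = A·v_2 = (-240, -588, -288).
v_4 = A·v_3 = (-792, -3744, -1764).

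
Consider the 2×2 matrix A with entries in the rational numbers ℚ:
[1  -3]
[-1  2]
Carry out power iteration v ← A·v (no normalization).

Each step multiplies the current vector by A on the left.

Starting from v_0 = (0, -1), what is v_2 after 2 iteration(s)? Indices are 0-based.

v_2 = (9, -7)

v_0 = (0, -1).
v_1 = A·v_0 = (3, -2).
v_2 = A·v_1 = (9, -7).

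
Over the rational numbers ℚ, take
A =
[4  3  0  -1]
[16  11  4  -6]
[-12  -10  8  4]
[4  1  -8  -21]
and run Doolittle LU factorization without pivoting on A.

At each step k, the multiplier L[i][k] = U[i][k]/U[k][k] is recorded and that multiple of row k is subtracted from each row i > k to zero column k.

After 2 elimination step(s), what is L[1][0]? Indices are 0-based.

Step 1: pivot at (0,0) is 4.
  row1 ← row1 − (4)·row0  ⇒  L[1][0]=4, U row1=(0, -1, 4, -2)
  row2 ← row2 − (-3)·row0  ⇒  L[2][0]=-3, U row2=(0, -1, 8, 1)
  row3 ← row3 − (1)·row0  ⇒  L[3][0]=1, U row3=(0, -2, -8, -20)
Step 2: pivot at (1,1) is -1.
  row2 ← row2 − (1)·row1  ⇒  L[2][1]=1, U row2=(0, 0, 4, 3)
  row3 ← row3 − (2)·row1  ⇒  L[3][1]=2, U row3=(0, 0, -16, -16)

L[1][0] = 4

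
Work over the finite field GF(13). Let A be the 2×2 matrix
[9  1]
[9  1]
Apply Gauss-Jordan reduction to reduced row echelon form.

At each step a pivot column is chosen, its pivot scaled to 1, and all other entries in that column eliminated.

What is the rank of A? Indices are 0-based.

rank = 1

step 1: normalize row 0 (÷9) = (1, 3)
  row 1: subtract 9×row0 = (0, 0)
skip col 1 (zero from row 1)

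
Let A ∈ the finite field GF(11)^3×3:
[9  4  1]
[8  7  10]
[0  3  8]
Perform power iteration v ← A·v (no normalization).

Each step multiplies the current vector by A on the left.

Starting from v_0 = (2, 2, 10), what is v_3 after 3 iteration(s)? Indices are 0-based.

v_0 = (2, 2, 10).
v_1 = A·v_0 = (3, 9, 9).
v_2 = A·v_1 = (6, 1, 0).
v_3 = A·v_2 = (3, 0, 3).

v_3 = (3, 0, 3)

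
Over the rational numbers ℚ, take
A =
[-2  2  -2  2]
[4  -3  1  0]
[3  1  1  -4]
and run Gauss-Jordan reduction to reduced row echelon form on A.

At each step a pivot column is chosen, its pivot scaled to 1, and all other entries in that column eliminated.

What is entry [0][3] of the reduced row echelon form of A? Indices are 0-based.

M[0][3] = -2/5

step 1: normalize row 0 (÷-2) = (1, -1, 1, -1)
  row 1: subtract 4×row0 = (0, 1, -3, 4)
  row 2: subtract 3×row0 = (0, 4, -2, -1)
step 2: normalize row 1 (÷1) = (0, 1, -3, 4)
  row 0: subtract -1×row1 = (1, 0, -2, 3)
  row 2: subtract 4×row1 = (0, 0, 10, -17)
step 3: normalize row 2 (÷10) = (0, 0, 1, -17/10)
  row 0: subtract -2×row2 = (1, 0, 0, -2/5)
  row 1: subtract -3×row2 = (0, 1, 0, -11/10)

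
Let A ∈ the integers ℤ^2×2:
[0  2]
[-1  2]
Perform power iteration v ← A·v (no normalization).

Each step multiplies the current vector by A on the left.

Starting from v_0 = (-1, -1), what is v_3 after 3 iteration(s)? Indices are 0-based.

v_0 = (-1, -1).
v_1 = A·v_0 = (-2, -1).
v_2 = A·v_1 = (-2, 0).
v_3 = A·v_2 = (0, 2).

v_3 = (0, 2)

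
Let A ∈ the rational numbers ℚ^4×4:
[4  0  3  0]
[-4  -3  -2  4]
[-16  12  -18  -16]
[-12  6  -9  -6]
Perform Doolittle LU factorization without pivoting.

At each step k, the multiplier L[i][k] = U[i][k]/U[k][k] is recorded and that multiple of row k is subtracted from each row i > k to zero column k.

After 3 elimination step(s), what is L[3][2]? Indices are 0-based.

L[3][2] = -1

k=0: U[0][0]=4
  eliminate (1,0): mult=-1, new row 1: (0, -3, 1, 4); set L[1][0]=-1
  eliminate (2,0): mult=-4, new row 2: (0, 12, -6, -16); set L[2][0]=-4
  eliminate (3,0): mult=-3, new row 3: (0, 6, 0, -6); set L[3][0]=-3
k=1: U[1][1]=-3
  eliminate (2,1): mult=-4, new row 2: (0, 0, -2, 0); set L[2][1]=-4
  eliminate (3,1): mult=-2, new row 3: (0, 0, 2, 2); set L[3][1]=-2
k=2: U[2][2]=-2
  eliminate (3,2): mult=-1, new row 3: (0, 0, 0, 2); set L[3][2]=-1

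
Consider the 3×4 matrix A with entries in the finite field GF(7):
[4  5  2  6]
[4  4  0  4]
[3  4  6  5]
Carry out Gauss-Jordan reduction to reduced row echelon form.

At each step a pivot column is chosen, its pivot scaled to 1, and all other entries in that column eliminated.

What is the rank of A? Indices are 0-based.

pivot(0,0)=4: scale R0 → (1, 3, 4, 5)
  clear (1,0): R1 −= (4)R0 → (0, 6, 5, 5)
  clear (2,0): R2 −= (3)R0 → (0, 2, 1, 4)
pivot(1,1)=6: scale R1 → (0, 1, 2, 2)
  clear (0,1): R0 −= (3)R1 → (1, 0, 5, 6)
  clear (2,1): R2 −= (2)R1 → (0, 0, 4, 0)
pivot(2,2)=4: scale R2 → (0, 0, 1, 0)
  clear (0,2): R0 −= (5)R2 → (1, 0, 0, 6)
  clear (1,2): R1 −= (2)R2 → (0, 1, 0, 2)

rank = 3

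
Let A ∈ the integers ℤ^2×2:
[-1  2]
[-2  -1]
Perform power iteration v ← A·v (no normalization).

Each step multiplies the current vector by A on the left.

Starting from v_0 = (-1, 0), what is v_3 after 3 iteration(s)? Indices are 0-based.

v_0 = (-1, 0).
v_1 = A·v_0 = (1, 2).
v_2 = A·v_1 = (3, -4).
v_3 = A·v_2 = (-11, -2).

v_3 = (-11, -2)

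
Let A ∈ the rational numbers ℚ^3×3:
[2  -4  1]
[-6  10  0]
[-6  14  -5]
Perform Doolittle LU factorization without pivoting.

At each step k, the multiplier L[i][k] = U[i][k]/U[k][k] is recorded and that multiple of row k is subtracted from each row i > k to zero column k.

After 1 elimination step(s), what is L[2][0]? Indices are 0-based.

Step 1: pivot at (0,0) is 2.
  row1 ← row1 − (-3)·row0  ⇒  L[1][0]=-3, U row1=(0, -2, 3)
  row2 ← row2 − (-3)·row0  ⇒  L[2][0]=-3, U row2=(0, 2, -2)

L[2][0] = -3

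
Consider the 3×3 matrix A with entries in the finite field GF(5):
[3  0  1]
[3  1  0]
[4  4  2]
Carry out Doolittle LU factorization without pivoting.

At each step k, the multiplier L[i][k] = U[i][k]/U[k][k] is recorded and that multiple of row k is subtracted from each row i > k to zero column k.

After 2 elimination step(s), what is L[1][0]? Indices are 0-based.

k=0: U[0][0]=3
  eliminate (1,0): mult=1, new row 1: (0, 1, 4); set L[1][0]=1
  eliminate (2,0): mult=3, new row 2: (0, 4, 4); set L[2][0]=3
k=1: U[1][1]=1
  eliminate (2,1): mult=4, new row 2: (0, 0, 3); set L[2][1]=4

L[1][0] = 1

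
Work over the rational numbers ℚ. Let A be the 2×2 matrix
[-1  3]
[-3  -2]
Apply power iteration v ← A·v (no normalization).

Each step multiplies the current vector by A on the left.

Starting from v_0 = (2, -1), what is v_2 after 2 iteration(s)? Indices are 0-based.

v_0 = (2, -1).
v_1 = A·v_0 = (-5, -4).
v_2 = A·v_1 = (-7, 23).

v_2 = (-7, 23)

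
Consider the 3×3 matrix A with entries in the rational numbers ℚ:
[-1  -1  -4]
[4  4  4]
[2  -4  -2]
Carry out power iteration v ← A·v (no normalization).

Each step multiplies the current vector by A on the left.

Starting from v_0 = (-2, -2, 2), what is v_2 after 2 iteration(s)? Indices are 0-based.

v_0 = (-2, -2, 2).
v_1 = A·v_0 = (-4, -8, 0).
v_2 = A·v_1 = (12, -48, 24).

v_2 = (12, -48, 24)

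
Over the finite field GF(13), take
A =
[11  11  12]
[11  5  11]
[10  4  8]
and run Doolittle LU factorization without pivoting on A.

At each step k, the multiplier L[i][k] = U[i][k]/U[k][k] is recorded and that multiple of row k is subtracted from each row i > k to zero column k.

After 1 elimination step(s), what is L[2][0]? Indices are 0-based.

k=0: U[0][0]=11
  eliminate (1,0): mult=1, new row 1: (0, 7, 12); set L[1][0]=1
  eliminate (2,0): mult=8, new row 2: (0, 7, 3); set L[2][0]=8

L[2][0] = 8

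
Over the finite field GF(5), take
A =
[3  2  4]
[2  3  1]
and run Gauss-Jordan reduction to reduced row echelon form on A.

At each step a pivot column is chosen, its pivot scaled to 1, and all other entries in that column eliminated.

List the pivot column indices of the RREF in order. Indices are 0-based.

[1] R0 /= 3  ⇒  (1, 4, 3)
     R1 -= 2·R0  ⇒  (0, 0, 0)
column 1 empty below row 1
column 2 empty below row 1

pivot columns: 0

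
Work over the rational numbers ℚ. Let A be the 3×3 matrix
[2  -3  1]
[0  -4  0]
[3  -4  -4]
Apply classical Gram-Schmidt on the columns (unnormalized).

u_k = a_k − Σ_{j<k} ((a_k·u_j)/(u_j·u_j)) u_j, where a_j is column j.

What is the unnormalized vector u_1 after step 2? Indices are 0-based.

Step 1: u_0 = a_0 = (2, 0, 3).
Step 2: u_1 = a_1 − (-18/13)·u_0 = (-3/13, -4, 2/13).

u_1 = (-3/13, -4, 2/13)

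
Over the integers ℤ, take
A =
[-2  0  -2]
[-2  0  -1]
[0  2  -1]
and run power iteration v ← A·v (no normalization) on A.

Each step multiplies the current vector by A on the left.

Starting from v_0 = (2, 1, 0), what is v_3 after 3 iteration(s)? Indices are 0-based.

v_0 = (2, 1, 0).
v_1 = A·v_0 = (-4, -4, 2).
v_2 = A·v_1 = (4, 6, -10).
v_3 = A·v_2 = (12, 2, 22).

v_3 = (12, 2, 22)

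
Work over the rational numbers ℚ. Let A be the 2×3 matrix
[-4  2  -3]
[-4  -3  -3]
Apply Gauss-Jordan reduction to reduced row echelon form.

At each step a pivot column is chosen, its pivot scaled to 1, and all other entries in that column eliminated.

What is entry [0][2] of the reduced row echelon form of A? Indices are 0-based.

M[0][2] = 3/4

[1] R0 /= -4  ⇒  (1, -1/2, 3/4)
     R1 -= -4·R0  ⇒  (0, -5, 0)
[2] R1 /= -5  ⇒  (0, 1, 0)
     R0 -= -1/2·R1  ⇒  (1, 0, 3/4)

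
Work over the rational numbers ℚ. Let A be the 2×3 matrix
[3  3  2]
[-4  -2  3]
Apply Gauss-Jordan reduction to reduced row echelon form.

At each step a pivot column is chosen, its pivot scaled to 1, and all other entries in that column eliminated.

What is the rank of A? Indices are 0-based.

pivot(0,0)=3: scale R0 → (1, 1, 2/3)
  clear (1,0): R1 −= (-4)R0 → (0, 2, 17/3)
pivot(1,1)=2: scale R1 → (0, 1, 17/6)
  clear (0,1): R0 −= (1)R1 → (1, 0, -13/6)

rank = 2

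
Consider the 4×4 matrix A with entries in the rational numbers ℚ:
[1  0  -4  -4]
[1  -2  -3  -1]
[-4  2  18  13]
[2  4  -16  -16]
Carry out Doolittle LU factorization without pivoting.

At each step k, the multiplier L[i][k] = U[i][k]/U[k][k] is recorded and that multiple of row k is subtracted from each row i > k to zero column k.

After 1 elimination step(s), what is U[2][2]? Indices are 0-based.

Step 1: pivot at (0,0) is 1.
  row1 ← row1 − (1)·row0  ⇒  L[1][0]=1, U row1=(0, -2, 1, 3)
  row2 ← row2 − (-4)·row0  ⇒  L[2][0]=-4, U row2=(0, 2, 2, -3)
  row3 ← row3 − (2)·row0  ⇒  L[3][0]=2, U row3=(0, 4, -8, -8)

U[2][2] = 2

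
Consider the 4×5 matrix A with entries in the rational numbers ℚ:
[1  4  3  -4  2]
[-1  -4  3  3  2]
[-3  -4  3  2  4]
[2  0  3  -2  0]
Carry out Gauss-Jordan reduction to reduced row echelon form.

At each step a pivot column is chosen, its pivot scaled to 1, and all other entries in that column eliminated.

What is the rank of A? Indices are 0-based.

[1] R0 /= 1  ⇒  (1, 4, 3, -4, 2)
     R1 -= -1·R0  ⇒  (0, 0, 6, -1, 4)
     R2 -= -3·R0  ⇒  (0, 8, 12, -10, 10)
     R3 -= 2·R0  ⇒  (0, -8, -3, 6, -4)
[2] R1 <-> R2
[2] R1 /= 8  ⇒  (0, 1, 3/2, -5/4, 5/4)
     R0 -= 4·R1  ⇒  (1, 0, -3, 1, -3)
     R3 -= -8·R1  ⇒  (0, 0, 9, -4, 6)
[3] R2 /= 6  ⇒  (0, 0, 1, -1/6, 2/3)
     R0 -= -3·R2  ⇒  (1, 0, 0, 1/2, -1)
     R1 -= 3/2·R2  ⇒  (0, 1, 0, -1, 1/4)
     R3 -= 9·R2  ⇒  (0, 0, 0, -5/2, 0)
[4] R3 /= -5/2  ⇒  (0, 0, 0, 1, 0)
     R0 -= 1/2·R3  ⇒  (1, 0, 0, 0, -1)
     R1 -= -1·R3  ⇒  (0, 1, 0, 0, 1/4)
     R2 -= -1/6·R3  ⇒  (0, 0, 1, 0, 2/3)

rank = 4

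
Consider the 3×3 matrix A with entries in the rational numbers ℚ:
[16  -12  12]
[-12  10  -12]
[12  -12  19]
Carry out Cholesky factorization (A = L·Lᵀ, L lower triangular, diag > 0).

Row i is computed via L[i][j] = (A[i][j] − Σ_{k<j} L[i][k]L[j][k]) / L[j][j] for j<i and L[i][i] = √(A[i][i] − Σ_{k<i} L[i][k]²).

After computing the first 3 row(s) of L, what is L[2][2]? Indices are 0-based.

Step 1: L[0][0] = √(16) = 4.
  L[1][0] = (-12) / L[0][0] = -3.
Step 2: L[1][1] = √(1) = 1.
  L[2][0] = (12) / L[0][0] = 3.
  L[2][1] = (-3) / L[1][1] = -3.
Step 3: L[2][2] = √(1) = 1.

L[2][2] = 1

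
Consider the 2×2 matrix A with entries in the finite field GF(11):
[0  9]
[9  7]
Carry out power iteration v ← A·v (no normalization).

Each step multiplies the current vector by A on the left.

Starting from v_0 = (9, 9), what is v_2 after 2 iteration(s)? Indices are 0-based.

v_0 = (9, 9).
v_1 = A·v_0 = (4, 1).
v_2 = A·v_1 = (9, 10).

v_2 = (9, 10)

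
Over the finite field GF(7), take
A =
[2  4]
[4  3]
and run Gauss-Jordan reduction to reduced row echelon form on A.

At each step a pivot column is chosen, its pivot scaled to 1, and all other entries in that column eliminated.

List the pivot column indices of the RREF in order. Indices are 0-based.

step 1: normalize row 0 (÷2) = (1, 2)
  row 1: subtract 4×row0 = (0, 2)
step 2: normalize row 1 (÷2) = (0, 1)
  row 0: subtract 2×row1 = (1, 0)

pivot columns: 0, 1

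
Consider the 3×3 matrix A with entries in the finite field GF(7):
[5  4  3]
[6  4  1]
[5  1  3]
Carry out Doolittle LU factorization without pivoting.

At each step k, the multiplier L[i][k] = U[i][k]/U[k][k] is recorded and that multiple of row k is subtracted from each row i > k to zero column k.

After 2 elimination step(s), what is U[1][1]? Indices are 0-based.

k=0: U[0][0]=5
  eliminate (1,0): mult=4, new row 1: (0, 2, 3); set L[1][0]=4
  eliminate (2,0): mult=1, new row 2: (0, 4, 0); set L[2][0]=1
k=1: U[1][1]=2
  eliminate (2,1): mult=2, new row 2: (0, 0, 1); set L[2][1]=2

U[1][1] = 2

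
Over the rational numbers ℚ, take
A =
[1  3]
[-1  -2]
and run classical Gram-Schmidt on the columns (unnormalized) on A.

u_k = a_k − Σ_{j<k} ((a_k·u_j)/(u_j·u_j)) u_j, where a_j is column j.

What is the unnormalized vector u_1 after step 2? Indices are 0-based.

Step 1: u_0 = a_0 = (1, -1).
Step 2: u_1 = a_1 − (5/2)·u_0 = (1/2, 1/2).

u_1 = (1/2, 1/2)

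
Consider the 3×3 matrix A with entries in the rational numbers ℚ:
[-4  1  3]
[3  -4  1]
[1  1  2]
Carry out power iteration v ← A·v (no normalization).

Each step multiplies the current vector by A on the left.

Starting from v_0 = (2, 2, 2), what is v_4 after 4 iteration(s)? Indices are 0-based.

v_4 = (408, -280, 144)

v_0 = (2, 2, 2).
v_1 = A·v_0 = (0, 0, 8).
v_2 = A·v_1 = (24, 8, 16).
v_3 = A·v_2 = (-40, 56, 64).
v_4 = A·v_3 = (408, -280, 144).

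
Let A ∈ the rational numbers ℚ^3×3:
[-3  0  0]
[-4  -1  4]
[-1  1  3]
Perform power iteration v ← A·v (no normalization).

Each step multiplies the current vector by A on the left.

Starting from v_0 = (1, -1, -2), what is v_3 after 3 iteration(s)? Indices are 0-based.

v_3 = (-27, -155, -114)

v_0 = (1, -1, -2).
v_1 = A·v_0 = (-3, -11, -8).
v_2 = A·v_1 = (9, -9, -32).
v_3 = A·v_2 = (-27, -155, -114).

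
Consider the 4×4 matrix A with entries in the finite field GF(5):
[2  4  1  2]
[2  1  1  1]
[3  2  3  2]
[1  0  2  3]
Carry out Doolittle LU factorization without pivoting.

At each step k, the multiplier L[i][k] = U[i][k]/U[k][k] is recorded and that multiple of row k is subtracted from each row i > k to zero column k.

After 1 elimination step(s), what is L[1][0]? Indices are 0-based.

[col 0] pivot 2
  R1 -= 1*R0 → (0, 2, 0, 4)  (L[1][0] := 1)
  R2 -= 4*R0 → (0, 1, 4, 4)  (L[2][0] := 4)
  R3 -= 3*R0 → (0, 3, 4, 2)  (L[3][0] := 3)

L[1][0] = 1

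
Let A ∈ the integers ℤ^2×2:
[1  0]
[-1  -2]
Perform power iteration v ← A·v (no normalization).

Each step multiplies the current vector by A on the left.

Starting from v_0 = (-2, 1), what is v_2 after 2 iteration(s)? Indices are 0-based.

v_0 = (-2, 1).
v_1 = A·v_0 = (-2, 0).
v_2 = A·v_1 = (-2, 2).

v_2 = (-2, 2)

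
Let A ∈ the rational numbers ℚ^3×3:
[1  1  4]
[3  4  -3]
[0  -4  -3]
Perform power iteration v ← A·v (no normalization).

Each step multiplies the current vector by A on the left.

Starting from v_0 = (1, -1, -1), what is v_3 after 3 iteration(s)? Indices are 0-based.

v_0 = (1, -1, -1).
v_1 = A·v_0 = (-4, 2, 7).
v_2 = A·v_1 = (26, -25, -29).
v_3 = A·v_2 = (-115, 65, 187).

v_3 = (-115, 65, 187)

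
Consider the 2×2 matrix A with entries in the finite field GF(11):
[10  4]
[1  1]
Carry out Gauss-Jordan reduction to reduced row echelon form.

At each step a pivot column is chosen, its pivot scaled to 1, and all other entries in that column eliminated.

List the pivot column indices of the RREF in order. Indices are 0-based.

step 1: normalize row 0 (÷10) = (1, 7)
  row 1: subtract 1×row0 = (0, 5)
step 2: normalize row 1 (÷5) = (0, 1)
  row 0: subtract 7×row1 = (1, 0)

pivot columns: 0, 1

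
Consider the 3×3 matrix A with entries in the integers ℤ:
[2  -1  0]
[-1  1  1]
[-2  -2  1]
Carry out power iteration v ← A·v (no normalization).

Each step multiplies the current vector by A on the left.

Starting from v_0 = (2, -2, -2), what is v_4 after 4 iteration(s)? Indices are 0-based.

v_0 = (2, -2, -2).
v_1 = A·v_0 = (6, -6, -2).
v_2 = A·v_1 = (18, -14, -2).
v_3 = A·v_2 = (50, -34, -10).
v_4 = A·v_3 = (134, -94, -42).

v_4 = (134, -94, -42)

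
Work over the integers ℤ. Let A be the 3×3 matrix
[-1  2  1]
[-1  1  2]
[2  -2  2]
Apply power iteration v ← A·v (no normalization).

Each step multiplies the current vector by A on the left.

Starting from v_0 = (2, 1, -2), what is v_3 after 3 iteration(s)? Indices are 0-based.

v_3 = (-2, 7, -2)

v_0 = (2, 1, -2).
v_1 = A·v_0 = (-2, -5, -2).
v_2 = A·v_1 = (-10, -7, 2).
v_3 = A·v_2 = (-2, 7, -2).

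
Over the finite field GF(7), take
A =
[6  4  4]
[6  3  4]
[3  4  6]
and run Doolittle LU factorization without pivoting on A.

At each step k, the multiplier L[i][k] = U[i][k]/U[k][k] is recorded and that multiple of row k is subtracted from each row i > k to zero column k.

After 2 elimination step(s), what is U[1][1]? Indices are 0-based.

k=0: U[0][0]=6
  eliminate (1,0): mult=1, new row 1: (0, 6, 0); set L[1][0]=1
  eliminate (2,0): mult=4, new row 2: (0, 2, 4); set L[2][0]=4
k=1: U[1][1]=6
  eliminate (2,1): mult=5, new row 2: (0, 0, 4); set L[2][1]=5

U[1][1] = 6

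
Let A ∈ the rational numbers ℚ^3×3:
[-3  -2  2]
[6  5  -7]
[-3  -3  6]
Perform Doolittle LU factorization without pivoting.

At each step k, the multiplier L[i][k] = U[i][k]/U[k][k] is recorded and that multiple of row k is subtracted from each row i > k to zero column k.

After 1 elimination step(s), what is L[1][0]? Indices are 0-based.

L[1][0] = -2

k=0: U[0][0]=-3
  eliminate (1,0): mult=-2, new row 1: (0, 1, -3); set L[1][0]=-2
  eliminate (2,0): mult=1, new row 2: (0, -1, 4); set L[2][0]=1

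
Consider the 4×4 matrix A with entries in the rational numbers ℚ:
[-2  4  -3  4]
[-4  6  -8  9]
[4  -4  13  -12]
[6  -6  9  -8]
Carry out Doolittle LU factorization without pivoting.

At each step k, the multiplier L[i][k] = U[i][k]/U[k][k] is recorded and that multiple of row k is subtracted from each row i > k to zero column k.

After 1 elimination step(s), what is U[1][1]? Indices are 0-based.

k=0: U[0][0]=-2
  eliminate (1,0): mult=2, new row 1: (0, -2, -2, 1); set L[1][0]=2
  eliminate (2,0): mult=-2, new row 2: (0, 4, 7, -4); set L[2][0]=-2
  eliminate (3,0): mult=-3, new row 3: (0, 6, 0, 4); set L[3][0]=-3

U[1][1] = -2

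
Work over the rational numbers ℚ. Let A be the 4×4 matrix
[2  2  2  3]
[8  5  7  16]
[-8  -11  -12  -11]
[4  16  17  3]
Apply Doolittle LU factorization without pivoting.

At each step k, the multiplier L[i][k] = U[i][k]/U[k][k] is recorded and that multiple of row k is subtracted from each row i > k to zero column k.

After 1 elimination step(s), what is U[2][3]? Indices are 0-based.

U[2][3] = 1

[col 0] pivot 2
  R1 -= 4*R0 → (0, -3, -1, 4)  (L[1][0] := 4)
  R2 -= -4*R0 → (0, -3, -4, 1)  (L[2][0] := -4)
  R3 -= 2*R0 → (0, 12, 13, -3)  (L[3][0] := 2)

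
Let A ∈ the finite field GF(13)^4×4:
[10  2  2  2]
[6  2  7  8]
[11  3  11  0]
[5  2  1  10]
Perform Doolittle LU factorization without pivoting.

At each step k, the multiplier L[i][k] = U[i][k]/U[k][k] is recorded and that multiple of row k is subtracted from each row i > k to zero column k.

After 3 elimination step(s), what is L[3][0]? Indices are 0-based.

L[3][0] = 7

Step 1: pivot at (0,0) is 10.
  row1 ← row1 − (11)·row0  ⇒  L[1][0]=11, U row1=(0, 6, 11, 12)
  row2 ← row2 − (5)·row0  ⇒  L[2][0]=5, U row2=(0, 6, 1, 3)
  row3 ← row3 − (7)·row0  ⇒  L[3][0]=7, U row3=(0, 1, 0, 9)
Step 2: pivot at (1,1) is 6.
  row2 ← row2 − (1)·row1  ⇒  L[2][1]=1, U row2=(0, 0, 3, 4)
  row3 ← row3 − (11)·row1  ⇒  L[3][1]=11, U row3=(0, 0, 9, 7)
Step 3: pivot at (2,2) is 3.
  row3 ← row3 − (3)·row2  ⇒  L[3][2]=3, U row3=(0, 0, 0, 8)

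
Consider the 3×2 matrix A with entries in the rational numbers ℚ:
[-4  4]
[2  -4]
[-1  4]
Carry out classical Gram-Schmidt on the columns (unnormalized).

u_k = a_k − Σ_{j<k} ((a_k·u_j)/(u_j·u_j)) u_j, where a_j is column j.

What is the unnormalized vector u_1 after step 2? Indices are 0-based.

Step 1: u_0 = a_0 = (-4, 2, -1).
Step 2: u_1 = a_1 − (-4/3)·u_0 = (-4/3, -4/3, 8/3).

u_1 = (-4/3, -4/3, 8/3)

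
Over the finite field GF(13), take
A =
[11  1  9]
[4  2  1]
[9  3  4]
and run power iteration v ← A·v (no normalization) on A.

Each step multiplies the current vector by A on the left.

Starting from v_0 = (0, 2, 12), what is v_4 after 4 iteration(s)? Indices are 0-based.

v_0 = (0, 2, 12).
v_1 = A·v_0 = (6, 3, 2).
v_2 = A·v_1 = (9, 6, 6).
v_3 = A·v_2 = (3, 2, 6).
v_4 = A·v_3 = (11, 9, 5).

v_4 = (11, 9, 5)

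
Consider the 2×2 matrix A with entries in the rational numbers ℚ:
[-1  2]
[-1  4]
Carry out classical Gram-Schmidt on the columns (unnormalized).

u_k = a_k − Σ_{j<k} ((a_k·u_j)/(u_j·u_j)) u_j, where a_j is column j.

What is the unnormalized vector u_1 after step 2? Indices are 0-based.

u_1 = (-1, 1)

Step 1: u_0 = a_0 = (-1, -1).
Step 2: u_1 = a_1 − (-3)·u_0 = (-1, 1).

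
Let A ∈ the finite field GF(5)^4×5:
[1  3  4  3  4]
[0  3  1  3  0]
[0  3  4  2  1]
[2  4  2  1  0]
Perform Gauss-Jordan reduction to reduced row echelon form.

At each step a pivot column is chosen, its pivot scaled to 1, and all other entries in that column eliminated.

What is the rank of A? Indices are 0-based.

rank = 4

pivot(0,0)=1: scale R0 → (1, 3, 4, 3, 4)
  clear (3,0): R3 −= (2)R0 → (0, 3, 4, 0, 2)
pivot(1,1)=3: scale R1 → (0, 1, 2, 1, 0)
  clear (0,1): R0 −= (3)R1 → (1, 0, 3, 0, 4)
  clear (2,1): R2 −= (3)R1 → (0, 0, 3, 4, 1)
  clear (3,1): R3 −= (3)R1 → (0, 0, 3, 2, 2)
pivot(2,2)=3: scale R2 → (0, 0, 1, 3, 2)
  clear (0,2): R0 −= (3)R2 → (1, 0, 0, 1, 3)
  clear (1,2): R1 −= (2)R2 → (0, 1, 0, 0, 1)
  clear (3,2): R3 −= (3)R2 → (0, 0, 0, 3, 1)
pivot(3,3)=3: scale R3 → (0, 0, 0, 1, 2)
  clear (0,3): R0 −= (1)R3 → (1, 0, 0, 0, 1)
  clear (2,3): R2 −= (3)R3 → (0, 0, 1, 0, 1)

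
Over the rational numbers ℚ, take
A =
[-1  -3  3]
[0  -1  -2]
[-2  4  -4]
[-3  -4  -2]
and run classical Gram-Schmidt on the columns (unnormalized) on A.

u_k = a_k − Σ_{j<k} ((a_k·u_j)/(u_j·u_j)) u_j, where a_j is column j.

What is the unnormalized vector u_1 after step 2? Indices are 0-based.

u_1 = (-5/2, -1, 5, -5/2)

Step 1: u_0 = a_0 = (-1, 0, -2, -3).
Step 2: u_1 = a_1 − (1/2)·u_0 = (-5/2, -1, 5, -5/2).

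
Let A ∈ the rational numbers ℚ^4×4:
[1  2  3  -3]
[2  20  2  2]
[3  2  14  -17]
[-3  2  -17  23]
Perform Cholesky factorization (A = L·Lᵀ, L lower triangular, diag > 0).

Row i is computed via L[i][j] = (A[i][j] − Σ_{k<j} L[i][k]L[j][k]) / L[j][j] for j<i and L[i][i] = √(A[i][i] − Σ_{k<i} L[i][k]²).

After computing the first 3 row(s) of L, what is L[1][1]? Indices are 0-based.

L[1][1] = 4

Step 1: L[0][0] = √(1) = 1.
  L[1][0] = (2) / L[0][0] = 2.
Step 2: L[1][1] = √(16) = 4.
  L[2][0] = (3) / L[0][0] = 3.
  L[2][1] = (-4) / L[1][1] = -1.
Step 3: L[2][2] = √(4) = 2.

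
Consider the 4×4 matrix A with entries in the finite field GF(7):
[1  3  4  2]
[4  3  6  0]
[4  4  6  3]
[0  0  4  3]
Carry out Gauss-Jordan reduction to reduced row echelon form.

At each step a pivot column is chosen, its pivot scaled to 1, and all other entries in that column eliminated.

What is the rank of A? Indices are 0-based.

step 1: normalize row 0 (÷1) = (1, 3, 4, 2)
  row 1: subtract 4×row0 = (0, 5, 4, 6)
  row 2: subtract 4×row0 = (0, 6, 4, 2)
step 2: normalize row 1 (÷5) = (0, 1, 5, 4)
  row 0: subtract 3×row1 = (1, 0, 3, 4)
  row 2: subtract 6×row1 = (0, 0, 2, 6)
step 3: normalize row 2 (÷2) = (0, 0, 1, 3)
  row 0: subtract 3×row2 = (1, 0, 0, 2)
  row 1: subtract 5×row2 = (0, 1, 0, 3)
  row 3: subtract 4×row2 = (0, 0, 0, 5)
step 4: normalize row 3 (÷5) = (0, 0, 0, 1)
  row 0: subtract 2×row3 = (1, 0, 0, 0)
  row 1: subtract 3×row3 = (0, 1, 0, 0)
  row 2: subtract 3×row3 = (0, 0, 1, 0)

rank = 4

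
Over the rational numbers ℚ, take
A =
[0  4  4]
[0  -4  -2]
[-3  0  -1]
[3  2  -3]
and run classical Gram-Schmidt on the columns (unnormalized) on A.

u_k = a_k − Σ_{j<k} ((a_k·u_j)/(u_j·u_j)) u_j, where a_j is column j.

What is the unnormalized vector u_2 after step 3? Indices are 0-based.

Step 1: u_0 = a_0 = (0, 0, -3, 3).
Step 2: u_1 = a_1 − (1/3)·u_0 = (4, -4, 1, 1).
Step 3: u_2 = a_2 − (-1/3)·u_0 − (10/17)·u_1 = (28/17, 6/17, -44/17, -44/17).

u_2 = (28/17, 6/17, -44/17, -44/17)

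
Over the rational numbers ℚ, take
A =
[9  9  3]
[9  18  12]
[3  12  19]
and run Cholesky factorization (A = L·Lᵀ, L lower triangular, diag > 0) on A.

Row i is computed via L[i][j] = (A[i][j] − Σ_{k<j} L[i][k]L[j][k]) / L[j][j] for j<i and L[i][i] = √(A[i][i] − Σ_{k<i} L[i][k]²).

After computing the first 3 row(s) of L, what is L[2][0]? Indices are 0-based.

Step 1: L[0][0] = √(9) = 3.
  L[1][0] = (9) / L[0][0] = 3.
Step 2: L[1][1] = √(9) = 3.
  L[2][0] = (3) / L[0][0] = 1.
  L[2][1] = (9) / L[1][1] = 3.
Step 3: L[2][2] = √(9) = 3.

L[2][0] = 1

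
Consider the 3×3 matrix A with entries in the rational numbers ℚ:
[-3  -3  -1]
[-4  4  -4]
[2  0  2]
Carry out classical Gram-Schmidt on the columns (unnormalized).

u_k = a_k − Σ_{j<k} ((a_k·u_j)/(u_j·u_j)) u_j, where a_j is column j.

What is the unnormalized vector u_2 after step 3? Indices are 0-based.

u_2 = (32/169, 24/169, 96/169)

Step 1: u_0 = a_0 = (-3, -4, 2).
Step 2: u_1 = a_1 − (-7/29)·u_0 = (-108/29, 88/29, 14/29).
Step 3: u_2 = a_2 − (23/29)·u_0 − (-54/169)·u_1 = (32/169, 24/169, 96/169).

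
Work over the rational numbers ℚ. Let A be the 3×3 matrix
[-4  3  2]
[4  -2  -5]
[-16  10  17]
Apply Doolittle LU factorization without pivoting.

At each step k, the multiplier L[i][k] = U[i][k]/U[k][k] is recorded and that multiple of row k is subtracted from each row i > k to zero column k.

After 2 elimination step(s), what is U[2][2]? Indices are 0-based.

k=0: U[0][0]=-4
  eliminate (1,0): mult=-1, new row 1: (0, 1, -3); set L[1][0]=-1
  eliminate (2,0): mult=4, new row 2: (0, -2, 9); set L[2][0]=4
k=1: U[1][1]=1
  eliminate (2,1): mult=-2, new row 2: (0, 0, 3); set L[2][1]=-2

U[2][2] = 3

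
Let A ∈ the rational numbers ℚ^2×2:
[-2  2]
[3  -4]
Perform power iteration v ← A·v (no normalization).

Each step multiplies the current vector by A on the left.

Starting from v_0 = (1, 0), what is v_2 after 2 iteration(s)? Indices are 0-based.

v_0 = (1, 0).
v_1 = A·v_0 = (-2, 3).
v_2 = A·v_1 = (10, -18).

v_2 = (10, -18)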